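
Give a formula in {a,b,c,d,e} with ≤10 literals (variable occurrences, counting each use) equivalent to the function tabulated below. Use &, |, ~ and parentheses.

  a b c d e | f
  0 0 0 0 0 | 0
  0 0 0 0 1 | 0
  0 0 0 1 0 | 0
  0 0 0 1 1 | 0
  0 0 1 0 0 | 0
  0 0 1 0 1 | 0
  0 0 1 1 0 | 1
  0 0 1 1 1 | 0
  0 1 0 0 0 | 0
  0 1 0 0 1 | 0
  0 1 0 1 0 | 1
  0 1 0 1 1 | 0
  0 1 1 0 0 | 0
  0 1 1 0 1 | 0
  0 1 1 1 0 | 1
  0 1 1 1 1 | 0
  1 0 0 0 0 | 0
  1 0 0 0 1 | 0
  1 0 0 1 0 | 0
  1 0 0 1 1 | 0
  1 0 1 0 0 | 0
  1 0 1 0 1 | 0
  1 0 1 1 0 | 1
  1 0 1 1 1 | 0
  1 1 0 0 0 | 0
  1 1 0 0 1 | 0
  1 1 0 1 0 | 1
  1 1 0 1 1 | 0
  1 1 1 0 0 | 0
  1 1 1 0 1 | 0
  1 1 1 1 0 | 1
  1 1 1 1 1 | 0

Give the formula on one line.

  ~d = 11001100110011001100110011001100
  (b | ~d) = 11001100111111111100110011111111
  ~e = 10101010101010101010101010101010
  ((b | ~d) & ~e) = 10001000101010101000100010101010
  ~b = 11111111000000001111111100000000
  (c & ~b) = 00001111000000000000111100000000
  ((c & ~b) & ~e) = 00001010000000000000101000000000
  (((b | ~d) & ~e) | ((c & ~b) & ~e)) = 10001010101010101000101010101010
  (d & ~e) = 00100010001000100010001000100010
  ((((b | ~d) & ~e) | ((c & ~b) & ~e)) & (d & ~e)) = 00000010001000100000001000100010

((((b | ~d) & ~e) | ((c & ~b) & ~e)) & (d & ~e))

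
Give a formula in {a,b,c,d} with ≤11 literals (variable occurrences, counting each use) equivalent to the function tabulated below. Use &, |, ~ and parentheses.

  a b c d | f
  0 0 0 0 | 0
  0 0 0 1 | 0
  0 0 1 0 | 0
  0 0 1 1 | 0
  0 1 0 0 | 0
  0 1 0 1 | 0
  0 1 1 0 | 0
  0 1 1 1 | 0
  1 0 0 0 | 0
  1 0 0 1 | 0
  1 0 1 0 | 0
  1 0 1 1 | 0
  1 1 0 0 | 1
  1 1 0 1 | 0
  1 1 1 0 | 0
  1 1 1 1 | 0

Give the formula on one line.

((((d | c) | b) & (~d & a)) & (~c | (~d & ~a)))

  (d | c) = 0111011101110111
  ((d | c) | b) = 0111111101111111
  ~d = 1010101010101010
  (~d & a) = 0000000010101010
  (((d | c) | b) & (~d & a)) = 0000000000101010
  ~c = 1100110011001100
  ~a = 1111111100000000
  (~d & ~a) = 1010101000000000
  (~c | (~d & ~a)) = 1110111011001100
  ((((d | c) | b) & (~d & a)) & (~c | (~d & ~a))) = 0000000000001000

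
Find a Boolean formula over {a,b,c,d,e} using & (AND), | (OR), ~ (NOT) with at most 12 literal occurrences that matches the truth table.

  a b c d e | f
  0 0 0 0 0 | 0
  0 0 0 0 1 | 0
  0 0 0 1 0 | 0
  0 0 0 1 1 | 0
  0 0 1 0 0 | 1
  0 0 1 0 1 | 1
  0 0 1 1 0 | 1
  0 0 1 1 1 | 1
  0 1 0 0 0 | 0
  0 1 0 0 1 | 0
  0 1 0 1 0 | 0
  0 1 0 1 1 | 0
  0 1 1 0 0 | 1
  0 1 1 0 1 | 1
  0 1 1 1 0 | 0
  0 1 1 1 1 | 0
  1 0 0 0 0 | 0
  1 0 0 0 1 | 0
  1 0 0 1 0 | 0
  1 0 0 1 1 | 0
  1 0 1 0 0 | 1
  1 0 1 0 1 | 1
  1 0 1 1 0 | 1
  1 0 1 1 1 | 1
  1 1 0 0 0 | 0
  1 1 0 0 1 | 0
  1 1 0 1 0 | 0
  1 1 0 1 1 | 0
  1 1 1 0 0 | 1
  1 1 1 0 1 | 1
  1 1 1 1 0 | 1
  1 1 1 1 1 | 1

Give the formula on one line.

(c & (((c | a) & (~b | (~d | a))) | (~c & (d & b))))

  (c | a) = 00001111000011111111111111111111
  ~b = 11111111000000001111111100000000
  ~d = 11001100110011001100110011001100
  (~d | a) = 11001100110011001111111111111111
  (~b | (~d | a)) = 11111111110011001111111111111111
  ((c | a) & (~b | (~d | a))) = 00001111000011001111111111111111
  ~c = 11110000111100001111000011110000
  (d & b) = 00000000001100110000000000110011
  (~c & (d & b)) = 00000000001100000000000000110000
  (((c | a) & (~b | (~d | a))) | (~c & (d & b))) = 00001111001111001111111111111111
  (c & (((c | a) & (~b | (~d | a))) | (~c & (d & b)))) = 00001111000011000000111100001111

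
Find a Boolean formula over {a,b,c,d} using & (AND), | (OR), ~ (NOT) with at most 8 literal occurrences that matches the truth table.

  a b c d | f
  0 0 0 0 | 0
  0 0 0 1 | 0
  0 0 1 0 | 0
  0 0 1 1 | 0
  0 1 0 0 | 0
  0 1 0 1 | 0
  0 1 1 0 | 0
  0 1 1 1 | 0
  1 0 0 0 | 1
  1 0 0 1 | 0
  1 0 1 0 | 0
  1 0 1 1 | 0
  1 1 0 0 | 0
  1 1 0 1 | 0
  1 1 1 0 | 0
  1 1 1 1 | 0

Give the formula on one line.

  ~d = 1010101010101010
  (~d | c) = 1011101110111011
  ~c = 1100110011001100
  ((~d | c) & ~c) = 1000100010001000
  ~b = 1111000011110000
  (((~d | c) & ~c) & ~b) = 1000000010000000
  (a & (((~d | c) & ~c) & ~b)) = 0000000010000000

(a & (((~d | c) & ~c) & ~b))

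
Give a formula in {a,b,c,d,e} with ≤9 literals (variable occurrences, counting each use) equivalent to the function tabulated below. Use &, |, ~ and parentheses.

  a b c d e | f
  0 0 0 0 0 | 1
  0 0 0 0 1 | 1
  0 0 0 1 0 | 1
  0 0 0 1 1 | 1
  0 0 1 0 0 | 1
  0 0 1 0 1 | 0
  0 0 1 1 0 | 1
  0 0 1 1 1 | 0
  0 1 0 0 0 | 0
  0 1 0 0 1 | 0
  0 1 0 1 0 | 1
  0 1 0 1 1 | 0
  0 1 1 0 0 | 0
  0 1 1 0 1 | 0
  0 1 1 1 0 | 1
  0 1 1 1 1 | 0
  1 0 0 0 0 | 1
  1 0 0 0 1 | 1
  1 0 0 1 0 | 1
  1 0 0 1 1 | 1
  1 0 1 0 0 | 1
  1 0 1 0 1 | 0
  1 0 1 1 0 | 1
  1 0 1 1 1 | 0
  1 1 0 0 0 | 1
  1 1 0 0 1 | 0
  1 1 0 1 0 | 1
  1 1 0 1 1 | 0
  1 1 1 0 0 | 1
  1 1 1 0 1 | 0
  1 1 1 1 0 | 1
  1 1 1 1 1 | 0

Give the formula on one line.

((~e & (a | d)) | ((~e | ~c) & ~b))

  ~e = 10101010101010101010101010101010
  (a | d) = 00110011001100111111111111111111
  (~e & (a | d)) = 00100010001000101010101010101010
  ~c = 11110000111100001111000011110000
  (~e | ~c) = 11111010111110101111101011111010
  ~b = 11111111000000001111111100000000
  ((~e | ~c) & ~b) = 11111010000000001111101000000000
  ((~e & (a | d)) | ((~e | ~c) & ~b)) = 11111010001000101111101010101010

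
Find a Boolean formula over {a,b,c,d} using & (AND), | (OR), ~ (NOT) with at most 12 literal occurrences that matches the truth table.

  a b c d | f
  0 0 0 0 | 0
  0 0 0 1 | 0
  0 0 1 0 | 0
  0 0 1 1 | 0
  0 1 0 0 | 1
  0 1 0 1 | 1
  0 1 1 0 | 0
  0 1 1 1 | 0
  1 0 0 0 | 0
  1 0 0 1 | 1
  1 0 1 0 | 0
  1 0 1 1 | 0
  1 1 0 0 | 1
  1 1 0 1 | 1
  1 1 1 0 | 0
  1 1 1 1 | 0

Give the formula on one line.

((((~b & (c | d)) & a) | b) & ((b & ~c) | (~c & a)))

  ~b = 1111000011110000
  (c | d) = 0111011101110111
  (~b & (c | d)) = 0111000001110000
  ((~b & (c | d)) & a) = 0000000001110000
  (((~b & (c | d)) & a) | b) = 0000111101111111
  ~c = 1100110011001100
  (b & ~c) = 0000110000001100
  (~c & a) = 0000000011001100
  ((b & ~c) | (~c & a)) = 0000110011001100
  ((((~b & (c | d)) & a) | b) & ((b & ~c) | (~c & a))) = 0000110001001100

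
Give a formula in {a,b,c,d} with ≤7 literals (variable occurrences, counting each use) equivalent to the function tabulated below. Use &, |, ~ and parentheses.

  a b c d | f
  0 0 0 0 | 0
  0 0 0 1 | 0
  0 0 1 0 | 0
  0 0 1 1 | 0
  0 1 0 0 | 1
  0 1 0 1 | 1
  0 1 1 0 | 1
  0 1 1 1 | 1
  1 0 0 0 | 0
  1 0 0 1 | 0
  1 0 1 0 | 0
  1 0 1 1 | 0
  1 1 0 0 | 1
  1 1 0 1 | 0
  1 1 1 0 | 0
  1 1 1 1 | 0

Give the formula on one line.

(((~d & (~c | d)) | ~a) & b)

  ~d = 1010101010101010
  ~c = 1100110011001100
  (~c | d) = 1101110111011101
  (~d & (~c | d)) = 1000100010001000
  ~a = 1111111100000000
  ((~d & (~c | d)) | ~a) = 1111111110001000
  (((~d & (~c | d)) | ~a) & b) = 0000111100001000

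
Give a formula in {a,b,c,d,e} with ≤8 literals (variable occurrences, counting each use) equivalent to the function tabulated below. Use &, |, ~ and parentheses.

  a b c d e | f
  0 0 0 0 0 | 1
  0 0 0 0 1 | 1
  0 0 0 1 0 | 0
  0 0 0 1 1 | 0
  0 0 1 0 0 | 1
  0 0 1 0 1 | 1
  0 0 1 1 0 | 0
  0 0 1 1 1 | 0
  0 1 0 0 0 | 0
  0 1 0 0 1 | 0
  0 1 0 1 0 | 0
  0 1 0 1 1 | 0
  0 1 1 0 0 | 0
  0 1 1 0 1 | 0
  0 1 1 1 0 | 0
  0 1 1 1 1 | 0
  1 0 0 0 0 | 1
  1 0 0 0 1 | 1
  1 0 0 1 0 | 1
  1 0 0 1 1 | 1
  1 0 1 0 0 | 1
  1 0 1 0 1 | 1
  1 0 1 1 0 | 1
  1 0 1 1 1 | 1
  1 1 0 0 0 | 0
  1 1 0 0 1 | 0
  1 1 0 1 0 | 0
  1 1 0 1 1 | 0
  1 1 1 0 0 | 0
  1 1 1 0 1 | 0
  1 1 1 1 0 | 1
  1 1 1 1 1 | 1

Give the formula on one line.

(((a & d) & (~b | c)) | (~b & (a | ~d)))

  (a & d) = 00000000000000000011001100110011
  ~b = 11111111000000001111111100000000
  (~b | c) = 11111111000011111111111100001111
  ((a & d) & (~b | c)) = 00000000000000000011001100000011
  ~d = 11001100110011001100110011001100
  (a | ~d) = 11001100110011001111111111111111
  (~b & (a | ~d)) = 11001100000000001111111100000000
  (((a & d) & (~b | c)) | (~b & (a | ~d))) = 11001100000000001111111100000011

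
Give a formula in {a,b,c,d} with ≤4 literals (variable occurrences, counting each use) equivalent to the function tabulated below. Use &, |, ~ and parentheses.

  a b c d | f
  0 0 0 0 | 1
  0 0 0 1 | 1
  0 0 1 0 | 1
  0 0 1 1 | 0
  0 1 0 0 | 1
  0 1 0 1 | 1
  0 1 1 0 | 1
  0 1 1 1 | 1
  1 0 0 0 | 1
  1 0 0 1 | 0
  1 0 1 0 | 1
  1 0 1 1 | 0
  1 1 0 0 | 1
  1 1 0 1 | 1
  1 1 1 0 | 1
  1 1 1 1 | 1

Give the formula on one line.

(~d | (b | (~c & ~a)))

  ~d = 1010101010101010
  ~c = 1100110011001100
  ~a = 1111111100000000
  (~c & ~a) = 1100110000000000
  (b | (~c & ~a)) = 1100111100001111
  (~d | (b | (~c & ~a))) = 1110111110101111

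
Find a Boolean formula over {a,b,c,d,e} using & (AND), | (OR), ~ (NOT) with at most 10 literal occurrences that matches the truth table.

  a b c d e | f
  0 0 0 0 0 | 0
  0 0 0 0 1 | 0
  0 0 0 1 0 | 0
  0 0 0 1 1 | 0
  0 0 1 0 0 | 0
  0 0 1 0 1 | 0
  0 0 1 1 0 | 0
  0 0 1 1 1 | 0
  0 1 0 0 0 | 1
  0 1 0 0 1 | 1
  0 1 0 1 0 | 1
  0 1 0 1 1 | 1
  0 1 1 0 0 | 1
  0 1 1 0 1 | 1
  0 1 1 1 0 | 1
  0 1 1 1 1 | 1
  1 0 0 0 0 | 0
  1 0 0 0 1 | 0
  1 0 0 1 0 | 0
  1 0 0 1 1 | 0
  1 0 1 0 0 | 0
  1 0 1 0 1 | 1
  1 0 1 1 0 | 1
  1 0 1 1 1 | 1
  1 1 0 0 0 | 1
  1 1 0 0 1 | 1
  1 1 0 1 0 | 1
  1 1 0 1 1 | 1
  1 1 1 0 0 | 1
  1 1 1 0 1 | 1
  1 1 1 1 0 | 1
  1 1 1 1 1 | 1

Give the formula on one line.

  (e | b) = 01010101111111110101010111111111
  (d & c) = 00000011000000110000001100000011
  ((e | b) | (d & c)) = 01010111111111110101011111111111
  (a & c) = 00000000000000000000111100001111
  (b | (a & c)) = 00000000111111110000111111111111
  (((e | b) | (d & c)) & (b | (a & c))) = 00000000111111110000011111111111

(((e | b) | (d & c)) & (b | (a & c)))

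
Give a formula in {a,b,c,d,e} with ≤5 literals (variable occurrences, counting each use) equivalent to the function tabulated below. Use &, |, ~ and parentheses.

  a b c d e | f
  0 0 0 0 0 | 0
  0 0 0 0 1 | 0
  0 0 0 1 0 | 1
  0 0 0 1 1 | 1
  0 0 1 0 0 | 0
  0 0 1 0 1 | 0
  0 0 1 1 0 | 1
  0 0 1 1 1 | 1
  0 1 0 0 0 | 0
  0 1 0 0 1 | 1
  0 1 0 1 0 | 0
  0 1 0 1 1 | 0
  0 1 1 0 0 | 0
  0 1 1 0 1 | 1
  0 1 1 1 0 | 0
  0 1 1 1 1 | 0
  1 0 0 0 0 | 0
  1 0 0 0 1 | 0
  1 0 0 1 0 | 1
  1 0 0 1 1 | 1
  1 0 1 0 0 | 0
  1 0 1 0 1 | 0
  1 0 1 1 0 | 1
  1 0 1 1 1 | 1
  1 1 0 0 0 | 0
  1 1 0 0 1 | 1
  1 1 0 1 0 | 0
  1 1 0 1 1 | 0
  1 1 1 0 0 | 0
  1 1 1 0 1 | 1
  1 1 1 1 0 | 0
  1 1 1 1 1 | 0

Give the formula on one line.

((b | d) & ((e & ~d) | ~b))

  (b | d) = 00110011111111110011001111111111
  ~d = 11001100110011001100110011001100
  (e & ~d) = 01000100010001000100010001000100
  ~b = 11111111000000001111111100000000
  ((e & ~d) | ~b) = 11111111010001001111111101000100
  ((b | d) & ((e & ~d) | ~b)) = 00110011010001000011001101000100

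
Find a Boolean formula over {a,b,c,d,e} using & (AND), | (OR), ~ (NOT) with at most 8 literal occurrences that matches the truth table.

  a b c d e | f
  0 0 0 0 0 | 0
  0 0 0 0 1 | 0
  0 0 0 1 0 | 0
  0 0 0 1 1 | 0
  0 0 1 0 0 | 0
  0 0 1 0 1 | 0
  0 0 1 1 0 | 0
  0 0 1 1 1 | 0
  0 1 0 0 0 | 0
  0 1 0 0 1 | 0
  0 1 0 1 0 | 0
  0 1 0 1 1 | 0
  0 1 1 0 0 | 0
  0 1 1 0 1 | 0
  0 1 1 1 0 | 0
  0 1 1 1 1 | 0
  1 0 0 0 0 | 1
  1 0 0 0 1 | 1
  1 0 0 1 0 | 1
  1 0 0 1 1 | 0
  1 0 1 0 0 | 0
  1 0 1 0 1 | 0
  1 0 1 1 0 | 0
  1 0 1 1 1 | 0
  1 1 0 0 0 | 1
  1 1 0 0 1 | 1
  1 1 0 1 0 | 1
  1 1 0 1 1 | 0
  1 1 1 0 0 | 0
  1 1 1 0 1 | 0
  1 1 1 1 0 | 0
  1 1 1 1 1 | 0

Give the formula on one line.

((~c & a) & ((~d & ~a) | (~c & (~e | ~d))))

  ~c = 11110000111100001111000011110000
  (~c & a) = 00000000000000001111000011110000
  ~d = 11001100110011001100110011001100
  ~a = 11111111111111110000000000000000
  (~d & ~a) = 11001100110011000000000000000000
  ~e = 10101010101010101010101010101010
  (~e | ~d) = 11101110111011101110111011101110
  (~c & (~e | ~d)) = 11100000111000001110000011100000
  ((~d & ~a) | (~c & (~e | ~d))) = 11101100111011001110000011100000
  ((~c & a) & ((~d & ~a) | (~c & (~e | ~d)))) = 00000000000000001110000011100000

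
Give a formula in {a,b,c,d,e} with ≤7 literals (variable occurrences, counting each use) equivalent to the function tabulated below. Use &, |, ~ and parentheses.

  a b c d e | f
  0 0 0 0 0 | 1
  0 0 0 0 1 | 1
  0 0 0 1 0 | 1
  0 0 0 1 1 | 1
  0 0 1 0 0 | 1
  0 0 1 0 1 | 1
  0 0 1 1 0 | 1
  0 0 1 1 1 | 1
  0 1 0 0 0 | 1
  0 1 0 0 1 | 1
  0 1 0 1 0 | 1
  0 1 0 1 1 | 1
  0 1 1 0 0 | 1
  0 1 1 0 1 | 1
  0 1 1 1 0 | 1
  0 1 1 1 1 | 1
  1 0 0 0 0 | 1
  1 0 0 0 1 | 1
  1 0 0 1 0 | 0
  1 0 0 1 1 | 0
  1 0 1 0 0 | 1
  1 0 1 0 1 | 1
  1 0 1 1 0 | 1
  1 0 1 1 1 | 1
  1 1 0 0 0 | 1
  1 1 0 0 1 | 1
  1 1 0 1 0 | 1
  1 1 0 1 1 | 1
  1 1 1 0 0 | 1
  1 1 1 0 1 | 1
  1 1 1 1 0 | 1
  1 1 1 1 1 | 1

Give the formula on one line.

((c | (~b & ~a)) | ((c | ~d) | b))

  ~b = 11111111000000001111111100000000
  ~a = 11111111111111110000000000000000
  (~b & ~a) = 11111111000000000000000000000000
  (c | (~b & ~a)) = 11111111000011110000111100001111
  ~d = 11001100110011001100110011001100
  (c | ~d) = 11001111110011111100111111001111
  ((c | ~d) | b) = 11001111111111111100111111111111
  ((c | (~b & ~a)) | ((c | ~d) | b)) = 11111111111111111100111111111111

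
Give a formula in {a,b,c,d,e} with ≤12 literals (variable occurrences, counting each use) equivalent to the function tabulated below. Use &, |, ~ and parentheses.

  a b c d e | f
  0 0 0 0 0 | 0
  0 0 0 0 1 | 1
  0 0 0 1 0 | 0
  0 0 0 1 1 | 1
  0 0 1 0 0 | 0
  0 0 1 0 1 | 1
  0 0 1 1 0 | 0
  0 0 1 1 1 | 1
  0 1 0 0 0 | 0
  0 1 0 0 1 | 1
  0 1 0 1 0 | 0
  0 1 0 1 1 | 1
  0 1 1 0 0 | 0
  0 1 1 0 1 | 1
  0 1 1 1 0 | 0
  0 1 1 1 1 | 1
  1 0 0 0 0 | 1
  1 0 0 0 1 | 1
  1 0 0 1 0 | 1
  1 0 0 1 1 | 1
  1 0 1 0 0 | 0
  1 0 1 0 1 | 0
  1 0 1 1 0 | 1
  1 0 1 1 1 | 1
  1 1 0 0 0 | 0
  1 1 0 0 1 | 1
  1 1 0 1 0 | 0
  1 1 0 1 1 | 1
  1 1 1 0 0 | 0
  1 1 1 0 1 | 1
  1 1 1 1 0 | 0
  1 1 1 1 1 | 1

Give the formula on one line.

  ~b = 11111111000000001111111100000000
  (~b & a) = 00000000000000001111111100000000
  (e | (~b & a)) = 01010101010101011111111101010101
  ~c = 11110000111100001111000011110000
  (~c & ~b) = 11110000000000001111000000000000
  (d | (~c & ~b)) = 11110011001100111111001100110011
  ((d | (~c & ~b)) & ~b) = 11110011000000001111001100000000
  (b | ((d | (~c & ~b)) & ~b)) = 11110011111111111111001111111111
  ~a = 11111111111111110000000000000000
  ((b | ((d | (~c & ~b)) & ~b)) | ~a) = 11111111111111111111001111111111
  ((e | (~b & a)) & ((b | ((d | (~c & ~b)) & ~b)) | ~a)) = 01010101010101011111001101010101

((e | (~b & a)) & ((b | ((d | (~c & ~b)) & ~b)) | ~a))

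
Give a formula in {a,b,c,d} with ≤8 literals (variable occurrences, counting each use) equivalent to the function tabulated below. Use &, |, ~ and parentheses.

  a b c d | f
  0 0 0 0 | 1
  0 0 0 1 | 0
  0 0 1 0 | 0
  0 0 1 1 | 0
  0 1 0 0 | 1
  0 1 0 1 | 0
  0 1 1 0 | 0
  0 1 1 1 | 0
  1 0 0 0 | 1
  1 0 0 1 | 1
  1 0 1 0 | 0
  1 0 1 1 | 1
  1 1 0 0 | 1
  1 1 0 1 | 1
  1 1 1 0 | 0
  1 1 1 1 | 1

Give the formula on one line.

((((~a | (d & c)) | ~c) & a) | (~c & ~d))

  ~a = 1111111100000000
  (d & c) = 0001000100010001
  (~a | (d & c)) = 1111111100010001
  ~c = 1100110011001100
  ((~a | (d & c)) | ~c) = 1111111111011101
  (((~a | (d & c)) | ~c) & a) = 0000000011011101
  ~d = 1010101010101010
  (~c & ~d) = 1000100010001000
  ((((~a | (d & c)) | ~c) & a) | (~c & ~d)) = 1000100011011101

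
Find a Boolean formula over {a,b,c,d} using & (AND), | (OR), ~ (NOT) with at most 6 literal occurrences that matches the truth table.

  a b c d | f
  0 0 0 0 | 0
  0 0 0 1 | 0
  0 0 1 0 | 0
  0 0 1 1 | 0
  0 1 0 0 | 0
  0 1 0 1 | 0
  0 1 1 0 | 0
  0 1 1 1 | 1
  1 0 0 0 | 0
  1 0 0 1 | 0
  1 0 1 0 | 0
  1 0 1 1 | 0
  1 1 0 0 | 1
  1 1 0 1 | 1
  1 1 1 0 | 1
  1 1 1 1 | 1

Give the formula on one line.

(b & (a | ((b & (~c | d)) & c)))

  ~c = 1100110011001100
  (~c | d) = 1101110111011101
  (b & (~c | d)) = 0000110100001101
  ((b & (~c | d)) & c) = 0000000100000001
  (a | ((b & (~c | d)) & c)) = 0000000111111111
  (b & (a | ((b & (~c | d)) & c))) = 0000000100001111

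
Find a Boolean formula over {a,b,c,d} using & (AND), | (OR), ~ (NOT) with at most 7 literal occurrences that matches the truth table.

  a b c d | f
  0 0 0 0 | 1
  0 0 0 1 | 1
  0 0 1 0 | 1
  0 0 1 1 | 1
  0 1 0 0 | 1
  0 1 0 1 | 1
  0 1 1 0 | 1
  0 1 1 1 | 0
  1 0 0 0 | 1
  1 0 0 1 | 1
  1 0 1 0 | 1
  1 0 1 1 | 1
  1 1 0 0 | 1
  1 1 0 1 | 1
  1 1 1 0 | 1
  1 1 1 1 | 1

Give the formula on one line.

(~b | (a | (~d | ~c)))

  ~b = 1111000011110000
  ~d = 1010101010101010
  ~c = 1100110011001100
  (~d | ~c) = 1110111011101110
  (a | (~d | ~c)) = 1110111011111111
  (~b | (a | (~d | ~c))) = 1111111011111111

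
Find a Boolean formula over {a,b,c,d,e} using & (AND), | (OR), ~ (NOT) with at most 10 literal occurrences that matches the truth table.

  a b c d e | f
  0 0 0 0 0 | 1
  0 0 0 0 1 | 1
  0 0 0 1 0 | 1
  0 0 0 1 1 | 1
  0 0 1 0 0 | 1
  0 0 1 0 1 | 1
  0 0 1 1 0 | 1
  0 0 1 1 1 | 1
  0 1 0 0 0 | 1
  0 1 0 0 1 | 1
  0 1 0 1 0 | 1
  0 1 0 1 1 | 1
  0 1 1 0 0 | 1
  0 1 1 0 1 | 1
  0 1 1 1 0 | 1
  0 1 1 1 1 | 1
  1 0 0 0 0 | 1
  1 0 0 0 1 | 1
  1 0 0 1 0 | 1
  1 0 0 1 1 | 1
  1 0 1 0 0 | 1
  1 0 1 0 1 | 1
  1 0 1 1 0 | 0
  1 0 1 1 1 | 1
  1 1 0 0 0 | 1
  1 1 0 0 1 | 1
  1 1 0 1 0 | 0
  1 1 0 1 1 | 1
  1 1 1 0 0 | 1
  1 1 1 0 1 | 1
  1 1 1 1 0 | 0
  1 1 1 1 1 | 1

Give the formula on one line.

  (d | a) = 00110011001100111111111111111111
  ((d | a) & e) = 00010001000100010101010101010101
  ~a = 11111111111111110000000000000000
  ~d = 11001100110011001100110011001100
  (~a | ~d) = 11111111111111111100110011001100
  (((d | a) & e) | (~a | ~d)) = 11111111111111111101110111011101
  ~c = 11110000111100001111000011110000
  ~b = 11111111000000001111111100000000
  (~c & ~b) = 11110000000000001111000000000000
  ((((d | a) & e) | (~a | ~d)) | (~c & ~b)) = 11111111111111111111110111011101

((((d | a) & e) | (~a | ~d)) | (~c & ~b))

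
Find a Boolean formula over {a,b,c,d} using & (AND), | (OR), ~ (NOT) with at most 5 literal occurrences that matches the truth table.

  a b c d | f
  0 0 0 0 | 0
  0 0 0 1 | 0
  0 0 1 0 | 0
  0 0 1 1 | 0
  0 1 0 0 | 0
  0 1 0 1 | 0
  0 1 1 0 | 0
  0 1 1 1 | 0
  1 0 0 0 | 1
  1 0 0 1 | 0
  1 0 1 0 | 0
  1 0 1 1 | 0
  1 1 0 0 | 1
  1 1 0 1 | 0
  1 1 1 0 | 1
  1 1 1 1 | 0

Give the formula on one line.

  ~c = 1100110011001100
  (~c | b) = 1100111111001111
  ((~c | b) & a) = 0000000011001111
  ~d = 1010101010101010
  (((~c | b) & a) & ~d) = 0000000010001010

(((~c | b) & a) & ~d)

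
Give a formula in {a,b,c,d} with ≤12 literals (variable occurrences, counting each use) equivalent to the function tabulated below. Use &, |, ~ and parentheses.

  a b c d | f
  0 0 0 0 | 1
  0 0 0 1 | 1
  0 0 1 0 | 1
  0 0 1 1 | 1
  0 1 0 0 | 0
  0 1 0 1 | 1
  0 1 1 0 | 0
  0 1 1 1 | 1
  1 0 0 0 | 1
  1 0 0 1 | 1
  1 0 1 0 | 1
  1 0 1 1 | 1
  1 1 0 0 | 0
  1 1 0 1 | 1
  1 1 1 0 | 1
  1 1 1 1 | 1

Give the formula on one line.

  (d | c) = 0111011101110111
  ~b = 1111000011110000
  (c | d) = 0111011101110111
  ~a = 1111111100000000
  ((c | d) | ~a) = 1111111101110111
  (a & ((c | d) | ~a)) = 0000000001110111
  (~b | (a & ((c | d) | ~a))) = 1111000011110111
  ((~b | (a & ((c | d) | ~a))) | d) = 1111010111110111
  ((d | c) & ((~b | (a & ((c | d) | ~a))) | d)) = 0111010101110111
  (((d | c) & ((~b | (a & ((c | d) | ~a))) | d)) | ~b) = 1111010111110111

(((d | c) & ((~b | (a & ((c | d) | ~a))) | d)) | ~b)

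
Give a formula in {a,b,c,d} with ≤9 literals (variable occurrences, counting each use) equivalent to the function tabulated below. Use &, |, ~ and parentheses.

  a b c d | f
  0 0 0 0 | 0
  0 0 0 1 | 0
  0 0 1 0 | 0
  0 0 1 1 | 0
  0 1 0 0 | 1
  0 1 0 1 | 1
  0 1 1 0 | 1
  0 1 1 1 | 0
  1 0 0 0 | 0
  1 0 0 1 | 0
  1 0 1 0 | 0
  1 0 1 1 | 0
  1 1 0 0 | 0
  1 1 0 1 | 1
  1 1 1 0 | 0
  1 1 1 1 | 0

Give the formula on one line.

((((b | ~c) | ~d) & ((~b | (~d | ~c)) & (d | ~a))) & b)

  ~c = 1100110011001100
  (b | ~c) = 1100111111001111
  ~d = 1010101010101010
  ((b | ~c) | ~d) = 1110111111101111
  ~b = 1111000011110000
  (~d | ~c) = 1110111011101110
  (~b | (~d | ~c)) = 1111111011111110
  ~a = 1111111100000000
  (d | ~a) = 1111111101010101
  ((~b | (~d | ~c)) & (d | ~a)) = 1111111001010100
  (((b | ~c) | ~d) & ((~b | (~d | ~c)) & (d | ~a))) = 1110111001000100
  ((((b | ~c) | ~d) & ((~b | (~d | ~c)) & (d | ~a))) & b) = 0000111000000100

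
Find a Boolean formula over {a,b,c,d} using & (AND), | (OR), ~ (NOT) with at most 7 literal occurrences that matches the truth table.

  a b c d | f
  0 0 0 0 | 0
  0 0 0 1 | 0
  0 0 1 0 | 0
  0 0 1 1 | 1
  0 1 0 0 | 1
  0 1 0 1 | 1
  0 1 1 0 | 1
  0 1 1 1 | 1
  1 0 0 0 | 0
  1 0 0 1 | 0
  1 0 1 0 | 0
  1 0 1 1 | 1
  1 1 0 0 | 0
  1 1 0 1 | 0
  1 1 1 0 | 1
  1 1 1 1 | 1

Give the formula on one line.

  (d & c) = 0001000100010001
  ~a = 1111111100000000
  (c | ~a) = 1111111100110011
  (b & (c | ~a)) = 0000111100000011
  ((d & c) | (b & (c | ~a))) = 0001111100010011

((d & c) | (b & (c | ~a)))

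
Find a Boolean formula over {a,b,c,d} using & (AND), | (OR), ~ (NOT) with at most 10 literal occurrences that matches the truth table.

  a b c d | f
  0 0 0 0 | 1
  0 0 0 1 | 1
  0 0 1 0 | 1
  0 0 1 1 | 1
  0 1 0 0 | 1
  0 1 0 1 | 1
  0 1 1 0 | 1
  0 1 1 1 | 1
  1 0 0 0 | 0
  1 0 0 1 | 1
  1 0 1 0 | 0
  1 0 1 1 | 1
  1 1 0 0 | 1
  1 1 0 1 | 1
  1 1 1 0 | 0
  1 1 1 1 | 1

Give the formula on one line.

((~a | d) | ((((~c & (d | a)) & b) | ~a) & ~d))

  ~a = 1111111100000000
  (~a | d) = 1111111101010101
  ~c = 1100110011001100
  (d | a) = 0101010111111111
  (~c & (d | a)) = 0100010011001100
  ((~c & (d | a)) & b) = 0000010000001100
  (((~c & (d | a)) & b) | ~a) = 1111111100001100
  ~d = 1010101010101010
  ((((~c & (d | a)) & b) | ~a) & ~d) = 1010101000001000
  ((~a | d) | ((((~c & (d | a)) & b) | ~a) & ~d)) = 1111111101011101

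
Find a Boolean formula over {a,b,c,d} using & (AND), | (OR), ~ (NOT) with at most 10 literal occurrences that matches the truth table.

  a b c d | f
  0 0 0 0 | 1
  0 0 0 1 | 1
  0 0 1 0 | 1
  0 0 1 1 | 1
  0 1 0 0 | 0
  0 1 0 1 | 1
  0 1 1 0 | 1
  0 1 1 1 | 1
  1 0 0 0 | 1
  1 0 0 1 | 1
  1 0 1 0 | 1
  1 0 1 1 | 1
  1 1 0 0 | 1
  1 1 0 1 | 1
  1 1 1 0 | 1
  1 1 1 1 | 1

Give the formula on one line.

  ~d = 1010101010101010
  (~d & b) = 0000101000001010
  (c & (~d & b)) = 0000001000000010
  ~a = 1111111100000000
  ((c & (~d & b)) & ~a) = 0000001000000000
  (a | d) = 0101010111111111
  ~b = 1111000011110000
  (a | ~b) = 1111000011111111
  ((a | d) | (a | ~b)) = 1111010111111111
  (((c & (~d & b)) & ~a) | ((a | d) | (a | ~b))) = 1111011111111111

(((c & (~d & b)) & ~a) | ((a | d) | (a | ~b)))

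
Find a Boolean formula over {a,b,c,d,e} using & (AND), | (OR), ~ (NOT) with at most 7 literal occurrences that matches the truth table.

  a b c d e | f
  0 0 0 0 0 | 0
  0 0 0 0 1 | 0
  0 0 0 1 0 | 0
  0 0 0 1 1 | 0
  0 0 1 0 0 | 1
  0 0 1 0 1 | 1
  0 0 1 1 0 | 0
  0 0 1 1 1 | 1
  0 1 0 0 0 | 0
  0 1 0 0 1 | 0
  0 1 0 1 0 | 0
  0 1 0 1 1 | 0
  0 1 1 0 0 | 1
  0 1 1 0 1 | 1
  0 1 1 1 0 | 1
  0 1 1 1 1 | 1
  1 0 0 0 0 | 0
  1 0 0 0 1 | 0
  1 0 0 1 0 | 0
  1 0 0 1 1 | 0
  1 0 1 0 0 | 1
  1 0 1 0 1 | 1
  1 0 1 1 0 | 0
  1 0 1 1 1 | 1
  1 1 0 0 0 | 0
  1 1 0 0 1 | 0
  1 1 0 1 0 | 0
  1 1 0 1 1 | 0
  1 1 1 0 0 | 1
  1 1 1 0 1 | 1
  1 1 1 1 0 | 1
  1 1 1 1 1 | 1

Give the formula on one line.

  ~e = 10101010101010101010101010101010
  ~d = 11001100110011001100110011001100
  ~b = 11111111000000001111111100000000
  (~d & ~b) = 11001100000000001100110000000000
  (~e & (~d & ~b)) = 10001000000000001000100000000000
  (e | b) = 01010101111111110101010111111111
  ((~e & (~d & ~b)) | (e | b)) = 11011101111111111101110111111111
  (c & ((~e & (~d & ~b)) | (e | b))) = 00001101000011110000110100001111

(c & ((~e & (~d & ~b)) | (e | b)))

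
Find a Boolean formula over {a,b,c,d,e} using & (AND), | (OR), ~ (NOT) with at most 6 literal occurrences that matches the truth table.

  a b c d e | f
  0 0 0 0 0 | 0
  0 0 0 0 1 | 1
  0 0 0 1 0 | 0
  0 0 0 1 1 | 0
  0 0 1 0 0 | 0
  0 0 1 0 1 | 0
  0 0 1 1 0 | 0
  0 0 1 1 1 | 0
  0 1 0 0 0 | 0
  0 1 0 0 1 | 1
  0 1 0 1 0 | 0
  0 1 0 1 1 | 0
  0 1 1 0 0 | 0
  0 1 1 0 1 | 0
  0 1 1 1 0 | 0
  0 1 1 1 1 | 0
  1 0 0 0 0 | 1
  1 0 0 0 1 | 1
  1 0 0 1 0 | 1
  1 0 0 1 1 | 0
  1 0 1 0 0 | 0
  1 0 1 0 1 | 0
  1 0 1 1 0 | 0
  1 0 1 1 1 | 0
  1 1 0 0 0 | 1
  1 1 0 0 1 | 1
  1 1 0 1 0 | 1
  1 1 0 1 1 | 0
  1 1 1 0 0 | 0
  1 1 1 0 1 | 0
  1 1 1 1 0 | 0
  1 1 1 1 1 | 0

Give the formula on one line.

(((a & ~e) | (~d & e)) & ~c)

  ~e = 10101010101010101010101010101010
  (a & ~e) = 00000000000000001010101010101010
  ~d = 11001100110011001100110011001100
  (~d & e) = 01000100010001000100010001000100
  ((a & ~e) | (~d & e)) = 01000100010001001110111011101110
  ~c = 11110000111100001111000011110000
  (((a & ~e) | (~d & e)) & ~c) = 01000000010000001110000011100000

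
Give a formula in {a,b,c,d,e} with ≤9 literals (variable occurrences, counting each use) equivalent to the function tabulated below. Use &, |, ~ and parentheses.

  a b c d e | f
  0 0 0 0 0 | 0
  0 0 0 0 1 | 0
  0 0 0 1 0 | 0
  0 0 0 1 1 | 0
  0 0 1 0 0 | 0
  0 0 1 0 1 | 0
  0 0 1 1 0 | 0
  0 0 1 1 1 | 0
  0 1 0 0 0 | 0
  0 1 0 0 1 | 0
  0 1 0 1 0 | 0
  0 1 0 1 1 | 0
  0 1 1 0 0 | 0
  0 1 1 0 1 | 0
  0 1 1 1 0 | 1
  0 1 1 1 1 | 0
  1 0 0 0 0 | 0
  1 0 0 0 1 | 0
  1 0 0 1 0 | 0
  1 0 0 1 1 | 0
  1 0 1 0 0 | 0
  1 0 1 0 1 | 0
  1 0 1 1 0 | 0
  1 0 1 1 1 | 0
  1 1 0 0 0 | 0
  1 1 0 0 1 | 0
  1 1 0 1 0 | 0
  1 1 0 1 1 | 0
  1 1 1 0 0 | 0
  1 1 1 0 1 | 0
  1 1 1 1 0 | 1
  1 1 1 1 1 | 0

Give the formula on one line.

((~e & ((c & b) | (~b | e))) & (b & d))

  ~e = 10101010101010101010101010101010
  (c & b) = 00000000000011110000000000001111
  ~b = 11111111000000001111111100000000
  (~b | e) = 11111111010101011111111101010101
  ((c & b) | (~b | e)) = 11111111010111111111111101011111
  (~e & ((c & b) | (~b | e))) = 10101010000010101010101000001010
  (b & d) = 00000000001100110000000000110011
  ((~e & ((c & b) | (~b | e))) & (b & d)) = 00000000000000100000000000000010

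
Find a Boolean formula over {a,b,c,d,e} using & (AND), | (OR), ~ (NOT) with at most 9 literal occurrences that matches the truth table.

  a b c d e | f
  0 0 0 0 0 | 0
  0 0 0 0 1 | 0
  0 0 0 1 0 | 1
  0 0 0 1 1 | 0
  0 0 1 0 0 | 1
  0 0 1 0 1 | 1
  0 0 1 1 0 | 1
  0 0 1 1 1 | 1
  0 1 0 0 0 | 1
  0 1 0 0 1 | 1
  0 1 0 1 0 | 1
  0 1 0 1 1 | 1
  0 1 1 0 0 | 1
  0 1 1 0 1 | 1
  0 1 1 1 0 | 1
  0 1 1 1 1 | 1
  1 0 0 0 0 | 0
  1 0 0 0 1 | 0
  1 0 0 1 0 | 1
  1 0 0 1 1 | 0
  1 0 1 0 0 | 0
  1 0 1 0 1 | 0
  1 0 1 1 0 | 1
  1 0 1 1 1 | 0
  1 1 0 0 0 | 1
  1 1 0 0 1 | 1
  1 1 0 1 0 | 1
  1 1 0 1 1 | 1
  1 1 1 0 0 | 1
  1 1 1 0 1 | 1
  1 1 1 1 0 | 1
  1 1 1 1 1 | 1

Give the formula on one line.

(b | ((~a & c) | ((b & ~a) | ((~b & ~e) & d))))

  ~a = 11111111111111110000000000000000
  (~a & c) = 00001111000011110000000000000000
  (b & ~a) = 00000000111111110000000000000000
  ~b = 11111111000000001111111100000000
  ~e = 10101010101010101010101010101010
  (~b & ~e) = 10101010000000001010101000000000
  ((~b & ~e) & d) = 00100010000000000010001000000000
  ((b & ~a) | ((~b & ~e) & d)) = 00100010111111110010001000000000
  ((~a & c) | ((b & ~a) | ((~b & ~e) & d))) = 00101111111111110010001000000000
  (b | ((~a & c) | ((b & ~a) | ((~b & ~e) & d)))) = 00101111111111110010001011111111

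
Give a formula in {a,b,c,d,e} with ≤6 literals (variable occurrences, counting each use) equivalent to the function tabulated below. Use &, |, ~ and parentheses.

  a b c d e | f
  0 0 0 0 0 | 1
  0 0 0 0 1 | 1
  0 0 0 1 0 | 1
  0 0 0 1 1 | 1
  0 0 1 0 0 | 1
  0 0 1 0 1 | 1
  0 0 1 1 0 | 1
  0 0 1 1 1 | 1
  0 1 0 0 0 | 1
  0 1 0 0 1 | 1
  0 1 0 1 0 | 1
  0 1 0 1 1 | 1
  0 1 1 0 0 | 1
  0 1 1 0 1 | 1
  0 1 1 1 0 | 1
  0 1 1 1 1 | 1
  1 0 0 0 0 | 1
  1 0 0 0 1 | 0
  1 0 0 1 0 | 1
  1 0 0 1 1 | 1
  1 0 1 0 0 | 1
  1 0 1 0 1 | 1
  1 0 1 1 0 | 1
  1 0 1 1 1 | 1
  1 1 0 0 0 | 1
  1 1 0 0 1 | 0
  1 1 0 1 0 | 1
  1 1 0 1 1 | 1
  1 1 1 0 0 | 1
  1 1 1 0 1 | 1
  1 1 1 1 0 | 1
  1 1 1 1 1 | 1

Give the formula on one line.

  (c | d) = 00111111001111110011111100111111
  ~e = 10101010101010101010101010101010
  ~a = 11111111111111110000000000000000
  (~e | ~a) = 11111111111111111010101010101010
  ((c | d) | (~e | ~a)) = 11111111111111111011111110111111

((c | d) | (~e | ~a))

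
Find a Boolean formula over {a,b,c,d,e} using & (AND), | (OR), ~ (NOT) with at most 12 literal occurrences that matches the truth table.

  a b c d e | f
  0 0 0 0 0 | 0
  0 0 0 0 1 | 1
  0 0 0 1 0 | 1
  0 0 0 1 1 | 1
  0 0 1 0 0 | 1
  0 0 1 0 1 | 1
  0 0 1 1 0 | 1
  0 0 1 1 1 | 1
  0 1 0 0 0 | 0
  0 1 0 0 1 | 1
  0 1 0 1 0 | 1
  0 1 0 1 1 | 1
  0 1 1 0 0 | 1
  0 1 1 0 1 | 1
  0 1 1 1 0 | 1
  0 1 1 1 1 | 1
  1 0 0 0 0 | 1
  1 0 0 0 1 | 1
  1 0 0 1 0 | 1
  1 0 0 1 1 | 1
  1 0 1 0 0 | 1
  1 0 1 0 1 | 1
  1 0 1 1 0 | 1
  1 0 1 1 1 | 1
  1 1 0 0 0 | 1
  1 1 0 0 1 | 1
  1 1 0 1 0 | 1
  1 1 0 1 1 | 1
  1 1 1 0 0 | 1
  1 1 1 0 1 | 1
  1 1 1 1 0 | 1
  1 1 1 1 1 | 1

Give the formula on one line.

((e | ((a | ((~e & d) | c)) & d)) | ((d | a) | c))

  ~e = 10101010101010101010101010101010
  (~e & d) = 00100010001000100010001000100010
  ((~e & d) | c) = 00101111001011110010111100101111
  (a | ((~e & d) | c)) = 00101111001011111111111111111111
  ((a | ((~e & d) | c)) & d) = 00100011001000110011001100110011
  (e | ((a | ((~e & d) | c)) & d)) = 01110111011101110111011101110111
  (d | a) = 00110011001100111111111111111111
  ((d | a) | c) = 00111111001111111111111111111111
  ((e | ((a | ((~e & d) | c)) & d)) | ((d | a) | c)) = 01111111011111111111111111111111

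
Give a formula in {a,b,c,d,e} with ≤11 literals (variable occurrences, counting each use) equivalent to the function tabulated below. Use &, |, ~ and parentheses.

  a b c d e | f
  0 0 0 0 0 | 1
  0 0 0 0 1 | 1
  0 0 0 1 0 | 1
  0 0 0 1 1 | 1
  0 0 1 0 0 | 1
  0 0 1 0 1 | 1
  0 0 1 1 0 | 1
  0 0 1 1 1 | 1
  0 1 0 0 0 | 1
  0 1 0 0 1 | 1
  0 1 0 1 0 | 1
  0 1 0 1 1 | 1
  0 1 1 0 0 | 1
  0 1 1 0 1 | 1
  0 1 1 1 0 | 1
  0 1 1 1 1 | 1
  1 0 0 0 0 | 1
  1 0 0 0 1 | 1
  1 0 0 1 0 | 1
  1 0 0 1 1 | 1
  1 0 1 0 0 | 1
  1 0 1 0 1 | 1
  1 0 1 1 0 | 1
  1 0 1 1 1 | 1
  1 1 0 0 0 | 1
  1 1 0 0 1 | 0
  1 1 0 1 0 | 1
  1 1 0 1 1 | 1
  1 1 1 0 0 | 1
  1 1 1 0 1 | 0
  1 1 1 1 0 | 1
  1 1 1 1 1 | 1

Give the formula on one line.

  ~a = 11111111111111110000000000000000
  ~b = 11111111000000001111111100000000
  (~b & a) = 00000000000000001111111100000000
  (~a | (~b & a)) = 11111111111111111111111100000000
  ~d = 11001100110011001100110011001100
  (~d & b) = 00000000110011000000000011001100
  ((~d & b) | ~b) = 11111111110011001111111111001100
  ((~a | (~b & a)) & ((~d & b) | ~b)) = 11111111110011001111111100000000
  (d | ((~a | (~b & a)) & ((~d & b) | ~b))) = 11111111111111111111111100110011
  ~e = 10101010101010101010101010101010
  ((d | ((~a | (~b & a)) & ((~d & b) | ~b))) | ~e) = 11111111111111111111111110111011

((d | ((~a | (~b & a)) & ((~d & b) | ~b))) | ~e)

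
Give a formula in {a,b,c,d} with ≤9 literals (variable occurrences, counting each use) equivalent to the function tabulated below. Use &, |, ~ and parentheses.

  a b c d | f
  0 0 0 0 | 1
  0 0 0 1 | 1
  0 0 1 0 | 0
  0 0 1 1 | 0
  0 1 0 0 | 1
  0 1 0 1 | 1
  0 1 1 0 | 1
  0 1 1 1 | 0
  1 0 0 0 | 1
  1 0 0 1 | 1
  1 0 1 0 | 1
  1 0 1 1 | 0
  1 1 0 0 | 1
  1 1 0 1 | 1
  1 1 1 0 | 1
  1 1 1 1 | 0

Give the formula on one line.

  ~c = 1100110011001100
  ~d = 1010101010101010
  (~c | ~d) = 1110111011101110
  (d & a) = 0000000001010101
  ((d & a) | b) = 0000111101011111
  ~b = 1111000011110000
  (~c | a) = 1100110011111111
  (~b & (~c | a)) = 1100000011110000
  (((d & a) | b) | (~b & (~c | a))) = 1100111111111111
  ((~c | ~d) & (((d & a) | b) | (~b & (~c | a)))) = 1100111011101110

((~c | ~d) & (((d & a) | b) | (~b & (~c | a))))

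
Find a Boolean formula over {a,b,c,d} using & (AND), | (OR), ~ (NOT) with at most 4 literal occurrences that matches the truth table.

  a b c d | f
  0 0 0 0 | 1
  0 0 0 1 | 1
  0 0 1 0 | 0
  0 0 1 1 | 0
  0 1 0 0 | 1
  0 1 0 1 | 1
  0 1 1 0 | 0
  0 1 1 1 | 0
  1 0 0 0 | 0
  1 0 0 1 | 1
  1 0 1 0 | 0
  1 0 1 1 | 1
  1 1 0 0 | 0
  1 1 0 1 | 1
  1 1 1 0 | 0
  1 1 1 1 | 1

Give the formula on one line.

  ~c = 1100110011001100
  ~a = 1111111100000000
  (~c & ~a) = 1100110000000000
  (d & a) = 0000000001010101
  ((~c & ~a) | (d & a)) = 1100110001010101

((~c & ~a) | (d & a))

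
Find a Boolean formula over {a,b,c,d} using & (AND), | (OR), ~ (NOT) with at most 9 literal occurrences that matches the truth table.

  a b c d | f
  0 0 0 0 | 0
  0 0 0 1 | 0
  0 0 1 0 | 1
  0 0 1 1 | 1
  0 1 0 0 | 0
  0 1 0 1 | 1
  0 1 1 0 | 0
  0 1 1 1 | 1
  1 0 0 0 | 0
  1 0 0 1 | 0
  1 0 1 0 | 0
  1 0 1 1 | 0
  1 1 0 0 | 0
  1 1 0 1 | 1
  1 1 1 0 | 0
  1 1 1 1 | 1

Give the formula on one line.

  ~b = 1111000011110000
  ~a = 1111111100000000
  (~b & ~a) = 1111000000000000
  (b | (~b & ~a)) = 1111111100001111
  ~c = 1100110011001100
  ((b | (~b & ~a)) | ~c) = 1111111111001111
  (d & b) = 0000010100000101
  (c & ~b) = 0011000000110000
  ((d & b) | (c & ~b)) = 0011010100110101
  (((b | (~b & ~a)) | ~c) & ((d & b) | (c & ~b))) = 0011010100000101

(((b | (~b & ~a)) | ~c) & ((d & b) | (c & ~b)))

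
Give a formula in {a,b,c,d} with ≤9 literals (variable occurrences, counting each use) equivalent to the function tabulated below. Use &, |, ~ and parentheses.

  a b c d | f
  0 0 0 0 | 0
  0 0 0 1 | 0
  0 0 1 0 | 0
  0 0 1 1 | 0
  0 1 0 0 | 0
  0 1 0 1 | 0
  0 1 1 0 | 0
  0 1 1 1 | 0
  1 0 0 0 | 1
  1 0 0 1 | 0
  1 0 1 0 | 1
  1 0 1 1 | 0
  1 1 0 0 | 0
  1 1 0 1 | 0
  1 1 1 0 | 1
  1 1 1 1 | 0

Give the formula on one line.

((a & (~b | (~d | ~c))) & (~d & (c | ~b)))

  ~b = 1111000011110000
  ~d = 1010101010101010
  ~c = 1100110011001100
  (~d | ~c) = 1110111011101110
  (~b | (~d | ~c)) = 1111111011111110
  (a & (~b | (~d | ~c))) = 0000000011111110
  (c | ~b) = 1111001111110011
  (~d & (c | ~b)) = 1010001010100010
  ((a & (~b | (~d | ~c))) & (~d & (c | ~b))) = 0000000010100010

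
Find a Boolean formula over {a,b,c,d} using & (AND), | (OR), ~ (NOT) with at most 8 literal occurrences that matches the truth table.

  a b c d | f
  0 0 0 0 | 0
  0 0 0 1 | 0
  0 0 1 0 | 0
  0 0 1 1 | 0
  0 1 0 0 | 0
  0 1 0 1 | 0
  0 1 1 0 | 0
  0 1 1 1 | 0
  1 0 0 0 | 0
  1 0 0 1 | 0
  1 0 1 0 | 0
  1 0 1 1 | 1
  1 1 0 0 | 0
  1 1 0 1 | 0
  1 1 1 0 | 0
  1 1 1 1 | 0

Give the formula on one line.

  ~b = 1111000011110000
  (c & ~b) = 0011000000110000
  ((c & ~b) & a) = 0000000000110000
  ~c = 1100110011001100
  ~d = 1010101010101010
  (c | ~d) = 1011101110111011
  (~c & (c | ~d)) = 1000100010001000
  (d | (~c & (c | ~d))) = 1101110111011101
  (c & (d | (~c & (c | ~d)))) = 0001000100010001
  (((c & ~b) & a) & (c & (d | (~c & (c | ~d))))) = 0000000000010000

(((c & ~b) & a) & (c & (d | (~c & (c | ~d)))))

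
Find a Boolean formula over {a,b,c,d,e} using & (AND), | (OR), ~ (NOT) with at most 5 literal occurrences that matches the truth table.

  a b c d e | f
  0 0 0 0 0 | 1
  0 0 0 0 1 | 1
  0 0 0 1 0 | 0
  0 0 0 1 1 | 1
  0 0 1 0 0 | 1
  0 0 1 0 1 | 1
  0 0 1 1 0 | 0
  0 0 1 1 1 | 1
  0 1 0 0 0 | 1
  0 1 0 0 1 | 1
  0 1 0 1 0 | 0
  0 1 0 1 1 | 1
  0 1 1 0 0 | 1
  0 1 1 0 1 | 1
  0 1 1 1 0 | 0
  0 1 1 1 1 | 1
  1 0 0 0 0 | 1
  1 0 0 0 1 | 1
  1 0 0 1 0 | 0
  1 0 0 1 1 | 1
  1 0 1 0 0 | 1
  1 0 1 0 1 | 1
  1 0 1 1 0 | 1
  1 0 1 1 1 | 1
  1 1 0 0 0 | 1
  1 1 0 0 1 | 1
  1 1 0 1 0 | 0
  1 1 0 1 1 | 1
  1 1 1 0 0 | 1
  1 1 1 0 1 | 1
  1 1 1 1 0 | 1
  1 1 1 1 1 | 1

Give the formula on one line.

  ~d = 11001100110011001100110011001100
  (a & c) = 00000000000000000000111100001111
  (~d | (a & c)) = 11001100110011001100111111001111
  (e | (~d | (a & c))) = 11011101110111011101111111011111

(e | (~d | (a & c)))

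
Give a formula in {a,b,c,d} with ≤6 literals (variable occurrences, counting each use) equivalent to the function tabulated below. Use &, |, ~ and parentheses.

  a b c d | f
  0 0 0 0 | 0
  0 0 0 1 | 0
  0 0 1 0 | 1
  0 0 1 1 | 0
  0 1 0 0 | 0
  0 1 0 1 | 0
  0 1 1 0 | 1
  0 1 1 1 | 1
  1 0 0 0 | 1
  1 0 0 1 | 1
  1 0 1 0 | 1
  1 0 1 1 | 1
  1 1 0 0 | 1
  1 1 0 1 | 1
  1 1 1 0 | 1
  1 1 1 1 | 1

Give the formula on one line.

  (c & b) = 0000001100000011
  ~d = 1010101010101010
  (c & ~d) = 0010001000100010
  ((c & ~d) | a) = 0010001011111111
  ((c & b) | ((c & ~d) | a)) = 0010001111111111

((c & b) | ((c & ~d) | a))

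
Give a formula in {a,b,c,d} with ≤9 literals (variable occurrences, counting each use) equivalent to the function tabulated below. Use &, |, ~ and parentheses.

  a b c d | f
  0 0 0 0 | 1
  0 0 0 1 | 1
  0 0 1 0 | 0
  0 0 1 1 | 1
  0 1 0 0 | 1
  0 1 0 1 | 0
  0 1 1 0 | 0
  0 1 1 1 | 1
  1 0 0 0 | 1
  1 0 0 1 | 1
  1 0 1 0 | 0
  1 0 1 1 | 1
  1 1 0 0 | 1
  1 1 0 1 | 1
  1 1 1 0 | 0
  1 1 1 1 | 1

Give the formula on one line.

  ~d = 1010101010101010
  ~c = 1100110011001100
  (~d & ~c) = 1000100010001000
  (a & ~c) = 0000000011001100
  ~b = 1111000011110000
  (c | ~b) = 1111001111110011
  ((a & ~c) | (c | ~b)) = 1111001111111111
  (((a & ~c) | (c | ~b)) & d) = 0101000101010101
  ((~d & ~c) | (((a & ~c) | (c | ~b)) & d)) = 1101100111011101

((~d & ~c) | (((a & ~c) | (c | ~b)) & d))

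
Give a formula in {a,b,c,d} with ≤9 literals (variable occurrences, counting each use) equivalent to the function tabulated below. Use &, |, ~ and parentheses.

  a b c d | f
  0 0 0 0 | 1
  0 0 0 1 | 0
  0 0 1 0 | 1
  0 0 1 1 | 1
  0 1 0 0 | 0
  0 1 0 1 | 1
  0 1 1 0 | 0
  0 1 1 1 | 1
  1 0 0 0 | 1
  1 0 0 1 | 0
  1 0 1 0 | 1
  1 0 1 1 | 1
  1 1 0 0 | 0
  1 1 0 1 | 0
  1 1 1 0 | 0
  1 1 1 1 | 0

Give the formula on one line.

  ~b = 1111000011110000
  ~c = 1100110011001100
  (~b | ~c) = 1111110011111100
  ~d = 1010101010101010
  (d | ~b) = 1111010111110101
  (~d & (d | ~b)) = 1010000010100000
  (c | (~d & (d | ~b))) = 1011001110110011
  ((~b | ~c) & (c | (~d & (d | ~b)))) = 1011000010110000
  ~a = 1111111100000000
  (~a & d) = 0101010100000000
  (b & (~a & d)) = 0000010100000000
  (((~b | ~c) & (c | (~d & (d | ~b)))) | (b & (~a & d))) = 1011010110110000

(((~b | ~c) & (c | (~d & (d | ~b)))) | (b & (~a & d)))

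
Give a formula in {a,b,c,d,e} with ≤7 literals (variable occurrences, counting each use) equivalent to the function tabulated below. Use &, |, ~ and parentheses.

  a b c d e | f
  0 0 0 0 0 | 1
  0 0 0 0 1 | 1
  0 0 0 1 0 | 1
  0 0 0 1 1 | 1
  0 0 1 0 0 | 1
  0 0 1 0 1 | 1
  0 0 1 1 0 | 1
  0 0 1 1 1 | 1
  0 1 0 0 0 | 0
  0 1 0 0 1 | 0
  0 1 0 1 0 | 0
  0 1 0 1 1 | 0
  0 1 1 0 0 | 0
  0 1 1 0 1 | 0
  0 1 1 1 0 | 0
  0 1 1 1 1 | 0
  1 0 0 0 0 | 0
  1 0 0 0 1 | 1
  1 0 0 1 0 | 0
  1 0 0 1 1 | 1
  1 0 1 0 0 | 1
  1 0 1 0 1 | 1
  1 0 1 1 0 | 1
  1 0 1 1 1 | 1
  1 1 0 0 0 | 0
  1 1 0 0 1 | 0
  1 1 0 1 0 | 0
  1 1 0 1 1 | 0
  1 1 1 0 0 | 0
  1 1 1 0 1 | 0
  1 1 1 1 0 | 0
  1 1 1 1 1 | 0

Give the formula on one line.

(~b & (~a | (e | c)))

  ~b = 11111111000000001111111100000000
  ~a = 11111111111111110000000000000000
  (e | c) = 01011111010111110101111101011111
  (~a | (e | c)) = 11111111111111110101111101011111
  (~b & (~a | (e | c))) = 11111111000000000101111100000000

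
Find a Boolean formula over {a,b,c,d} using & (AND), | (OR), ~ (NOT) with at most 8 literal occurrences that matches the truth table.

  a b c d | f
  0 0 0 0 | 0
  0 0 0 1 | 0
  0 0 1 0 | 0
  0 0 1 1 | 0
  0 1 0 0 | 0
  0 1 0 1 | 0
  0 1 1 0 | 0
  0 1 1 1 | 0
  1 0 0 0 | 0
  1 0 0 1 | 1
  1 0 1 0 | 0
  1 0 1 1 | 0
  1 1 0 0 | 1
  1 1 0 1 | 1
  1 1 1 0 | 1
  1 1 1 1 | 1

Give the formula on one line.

  (d | b) = 0101111101011111
  ((d | b) & a) = 0000000001011111
  ~c = 1100110011001100
  (b | ~c) = 1100111111001111
  (((d | b) & a) & (b | ~c)) = 0000000001001111

(((d | b) & a) & (b | ~c))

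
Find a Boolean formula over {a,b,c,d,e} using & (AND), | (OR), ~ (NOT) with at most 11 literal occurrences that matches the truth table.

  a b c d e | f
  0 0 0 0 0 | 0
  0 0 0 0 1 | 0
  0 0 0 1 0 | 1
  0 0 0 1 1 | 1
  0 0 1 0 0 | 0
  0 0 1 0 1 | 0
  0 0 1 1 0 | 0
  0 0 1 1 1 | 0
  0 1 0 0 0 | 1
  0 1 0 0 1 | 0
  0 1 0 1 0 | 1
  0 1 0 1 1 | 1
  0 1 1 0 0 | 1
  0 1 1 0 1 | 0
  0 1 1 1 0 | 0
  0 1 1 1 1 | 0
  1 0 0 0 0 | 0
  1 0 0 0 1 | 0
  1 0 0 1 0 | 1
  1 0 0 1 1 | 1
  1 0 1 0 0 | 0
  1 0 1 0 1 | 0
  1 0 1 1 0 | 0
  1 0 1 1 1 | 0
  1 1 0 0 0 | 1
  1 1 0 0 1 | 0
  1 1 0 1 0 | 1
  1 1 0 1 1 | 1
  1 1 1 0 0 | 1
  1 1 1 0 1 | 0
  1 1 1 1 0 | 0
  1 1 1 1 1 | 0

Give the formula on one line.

  ~e = 10101010101010101010101010101010
  (b & ~e) = 00000000101010100000000010101010
  ~d = 11001100110011001100110011001100
  ~b = 11111111000000001111111100000000
  (~e | ~b) = 11111111101010101111111110101010
  (~d & (~e | ~b)) = 11001100100010001100110010001000
  ((b & ~e) & (~d & (~e | ~b))) = 00000000100010000000000010001000
  ~c = 11110000111100001111000011110000
  ~a = 11111111111111110000000000000000
  (~a | ~c) = 11111111111111111111000011110000
  (d & (~a | ~c)) = 00110011001100110011000000110000
  (~c & (d & (~a | ~c))) = 00110000001100000011000000110000
  (((b & ~e) & (~d & (~e | ~b))) | (~c & (d & (~a | ~c)))) = 00110000101110000011000010111000

(((b & ~e) & (~d & (~e | ~b))) | (~c & (d & (~a | ~c))))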